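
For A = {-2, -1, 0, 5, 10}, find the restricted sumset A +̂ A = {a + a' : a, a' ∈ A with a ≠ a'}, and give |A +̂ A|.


Restricted sumset: A +̂ A = {a + a' : a ∈ A, a' ∈ A, a ≠ a'}.
Equivalently, take A + A and drop any sum 2a that is achievable ONLY as a + a for a ∈ A (i.e. sums representable only with equal summands).
Enumerate pairs (a, a') with a < a' (symmetric, so each unordered pair gives one sum; this covers all a ≠ a'):
  -2 + -1 = -3
  -2 + 0 = -2
  -2 + 5 = 3
  -2 + 10 = 8
  -1 + 0 = -1
  -1 + 5 = 4
  -1 + 10 = 9
  0 + 5 = 5
  0 + 10 = 10
  5 + 10 = 15
Collected distinct sums: {-3, -2, -1, 3, 4, 5, 8, 9, 10, 15}
|A +̂ A| = 10
(Reference bound: |A +̂ A| ≥ 2|A| - 3 for |A| ≥ 2, with |A| = 5 giving ≥ 7.)

|A +̂ A| = 10


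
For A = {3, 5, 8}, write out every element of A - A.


A - A = {a - a' : a, a' ∈ A}.
Compute a - a' for each ordered pair (a, a'):
a = 3: 3-3=0, 3-5=-2, 3-8=-5
a = 5: 5-3=2, 5-5=0, 5-8=-3
a = 8: 8-3=5, 8-5=3, 8-8=0
Collecting distinct values (and noting 0 appears from a-a):
A - A = {-5, -3, -2, 0, 2, 3, 5}
|A - A| = 7

A - A = {-5, -3, -2, 0, 2, 3, 5}


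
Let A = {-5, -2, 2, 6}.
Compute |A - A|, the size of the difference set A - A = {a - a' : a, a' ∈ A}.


A - A = {a - a' : a, a' ∈ A}; |A| = 4.
Bounds: 2|A|-1 ≤ |A - A| ≤ |A|² - |A| + 1, i.e. 7 ≤ |A - A| ≤ 13.
Note: 0 ∈ A - A always (from a - a). The set is symmetric: if d ∈ A - A then -d ∈ A - A.
Enumerate nonzero differences d = a - a' with a > a' (then include -d):
Positive differences: {3, 4, 7, 8, 11}
Full difference set: {0} ∪ (positive diffs) ∪ (negative diffs).
|A - A| = 1 + 2·5 = 11 (matches direct enumeration: 11).

|A - A| = 11


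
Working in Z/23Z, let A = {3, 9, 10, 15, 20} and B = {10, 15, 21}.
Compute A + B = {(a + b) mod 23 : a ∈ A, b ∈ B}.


Work in Z/23Z: reduce every sum a + b modulo 23.
Enumerate all 15 pairs:
a = 3: 3+10=13, 3+15=18, 3+21=1
a = 9: 9+10=19, 9+15=1, 9+21=7
a = 10: 10+10=20, 10+15=2, 10+21=8
a = 15: 15+10=2, 15+15=7, 15+21=13
a = 20: 20+10=7, 20+15=12, 20+21=18
Distinct residues collected: {1, 2, 7, 8, 12, 13, 18, 19, 20}
|A + B| = 9 (out of 23 total residues).

A + B = {1, 2, 7, 8, 12, 13, 18, 19, 20}


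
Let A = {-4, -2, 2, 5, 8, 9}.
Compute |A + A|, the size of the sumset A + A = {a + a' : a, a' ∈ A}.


A + A = {a + a' : a, a' ∈ A}; |A| = 6.
General bounds: 2|A| - 1 ≤ |A + A| ≤ |A|(|A|+1)/2, i.e. 11 ≤ |A + A| ≤ 21.
Lower bound 2|A|-1 is attained iff A is an arithmetic progression.
Enumerate sums a + a' for a ≤ a' (symmetric, so this suffices):
a = -4: -4+-4=-8, -4+-2=-6, -4+2=-2, -4+5=1, -4+8=4, -4+9=5
a = -2: -2+-2=-4, -2+2=0, -2+5=3, -2+8=6, -2+9=7
a = 2: 2+2=4, 2+5=7, 2+8=10, 2+9=11
a = 5: 5+5=10, 5+8=13, 5+9=14
a = 8: 8+8=16, 8+9=17
a = 9: 9+9=18
Distinct sums: {-8, -6, -4, -2, 0, 1, 3, 4, 5, 6, 7, 10, 11, 13, 14, 16, 17, 18}
|A + A| = 18

|A + A| = 18


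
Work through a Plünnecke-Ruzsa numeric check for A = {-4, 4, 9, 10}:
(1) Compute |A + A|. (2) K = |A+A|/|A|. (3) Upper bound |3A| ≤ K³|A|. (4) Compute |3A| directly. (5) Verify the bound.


|A| = 4.
Step 1: Compute A + A by enumerating all 16 pairs.
A + A = {-8, 0, 5, 6, 8, 13, 14, 18, 19, 20}, so |A + A| = 10.
Step 2: Doubling constant K = |A + A|/|A| = 10/4 = 10/4 ≈ 2.5000.
Step 3: Plünnecke-Ruzsa gives |3A| ≤ K³·|A| = (2.5000)³ · 4 ≈ 62.5000.
Step 4: Compute 3A = A + A + A directly by enumerating all triples (a,b,c) ∈ A³; |3A| = 20.
Step 5: Check 20 ≤ 62.5000? Yes ✓.

K = 10/4, Plünnecke-Ruzsa bound K³|A| ≈ 62.5000, |3A| = 20, inequality holds.


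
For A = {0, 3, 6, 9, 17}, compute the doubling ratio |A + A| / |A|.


|A| = 5.
Compute A + A by enumerating all 25 pairs.
A + A = {0, 3, 6, 9, 12, 15, 17, 18, 20, 23, 26, 34}, so |A + A| = 12.
K = |A + A| / |A| = 12/5 (already in lowest terms) ≈ 2.4000.
Reference: AP of size 5 gives K = 9/5 ≈ 1.8000; a fully generic set of size 5 gives K ≈ 3.0000.

|A| = 5, |A + A| = 12, K = 12/5.


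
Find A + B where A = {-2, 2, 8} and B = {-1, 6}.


A + B = {a + b : a ∈ A, b ∈ B}.
Enumerate all |A|·|B| = 3·2 = 6 pairs (a, b) and collect distinct sums.
a = -2: -2+-1=-3, -2+6=4
a = 2: 2+-1=1, 2+6=8
a = 8: 8+-1=7, 8+6=14
Collecting distinct sums: A + B = {-3, 1, 4, 7, 8, 14}
|A + B| = 6

A + B = {-3, 1, 4, 7, 8, 14}


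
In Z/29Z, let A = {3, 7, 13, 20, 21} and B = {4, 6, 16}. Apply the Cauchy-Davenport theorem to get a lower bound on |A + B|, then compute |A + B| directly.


Cauchy-Davenport: |A + B| ≥ min(p, |A| + |B| - 1) for A, B nonempty in Z/pZ.
|A| = 5, |B| = 3, p = 29.
CD lower bound = min(29, 5 + 3 - 1) = min(29, 7) = 7.
Compute A + B mod 29 directly:
a = 3: 3+4=7, 3+6=9, 3+16=19
a = 7: 7+4=11, 7+6=13, 7+16=23
a = 13: 13+4=17, 13+6=19, 13+16=0
a = 20: 20+4=24, 20+6=26, 20+16=7
a = 21: 21+4=25, 21+6=27, 21+16=8
A + B = {0, 7, 8, 9, 11, 13, 17, 19, 23, 24, 25, 26, 27}, so |A + B| = 13.
Verify: 13 ≥ 7? Yes ✓.

CD lower bound = 7, actual |A + B| = 13.


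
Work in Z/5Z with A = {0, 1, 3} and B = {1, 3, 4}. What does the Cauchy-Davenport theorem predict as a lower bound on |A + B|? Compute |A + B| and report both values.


Cauchy-Davenport: |A + B| ≥ min(p, |A| + |B| - 1) for A, B nonempty in Z/pZ.
|A| = 3, |B| = 3, p = 5.
CD lower bound = min(5, 3 + 3 - 1) = min(5, 5) = 5.
Compute A + B mod 5 directly:
a = 0: 0+1=1, 0+3=3, 0+4=4
a = 1: 1+1=2, 1+3=4, 1+4=0
a = 3: 3+1=4, 3+3=1, 3+4=2
A + B = {0, 1, 2, 3, 4}, so |A + B| = 5.
Verify: 5 ≥ 5? Yes ✓.

CD lower bound = 5, actual |A + B| = 5.


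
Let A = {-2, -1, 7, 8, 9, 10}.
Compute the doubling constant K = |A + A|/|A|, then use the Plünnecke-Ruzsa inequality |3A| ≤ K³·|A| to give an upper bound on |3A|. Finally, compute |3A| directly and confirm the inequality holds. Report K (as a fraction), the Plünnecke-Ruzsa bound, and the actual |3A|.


|A| = 6.
Step 1: Compute A + A by enumerating all 36 pairs.
A + A = {-4, -3, -2, 5, 6, 7, 8, 9, 14, 15, 16, 17, 18, 19, 20}, so |A + A| = 15.
Step 2: Doubling constant K = |A + A|/|A| = 15/6 = 15/6 ≈ 2.5000.
Step 3: Plünnecke-Ruzsa gives |3A| ≤ K³·|A| = (2.5000)³ · 6 ≈ 93.7500.
Step 4: Compute 3A = A + A + A directly by enumerating all triples (a,b,c) ∈ A³; |3A| = 28.
Step 5: Check 28 ≤ 93.7500? Yes ✓.

K = 15/6, Plünnecke-Ruzsa bound K³|A| ≈ 93.7500, |3A| = 28, inequality holds.


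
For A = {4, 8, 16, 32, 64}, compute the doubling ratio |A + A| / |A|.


|A| = 5.
Compute A + A by enumerating all 25 pairs.
A + A = {8, 12, 16, 20, 24, 32, 36, 40, 48, 64, 68, 72, 80, 96, 128}, so |A + A| = 15.
K = |A + A| / |A| = 15/5 = 3/1 ≈ 3.0000.
Reference: AP of size 5 gives K = 9/5 ≈ 1.8000; a fully generic set of size 5 gives K ≈ 3.0000.

|A| = 5, |A + A| = 15, K = 15/5 = 3/1.


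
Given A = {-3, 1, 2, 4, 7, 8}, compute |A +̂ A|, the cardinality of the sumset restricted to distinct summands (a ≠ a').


Restricted sumset: A +̂ A = {a + a' : a ∈ A, a' ∈ A, a ≠ a'}.
Equivalently, take A + A and drop any sum 2a that is achievable ONLY as a + a for a ∈ A (i.e. sums representable only with equal summands).
Enumerate pairs (a, a') with a < a' (symmetric, so each unordered pair gives one sum; this covers all a ≠ a'):
  -3 + 1 = -2
  -3 + 2 = -1
  -3 + 4 = 1
  -3 + 7 = 4
  -3 + 8 = 5
  1 + 2 = 3
  1 + 4 = 5
  1 + 7 = 8
  1 + 8 = 9
  2 + 4 = 6
  2 + 7 = 9
  2 + 8 = 10
  4 + 7 = 11
  4 + 8 = 12
  7 + 8 = 15
Collected distinct sums: {-2, -1, 1, 3, 4, 5, 6, 8, 9, 10, 11, 12, 15}
|A +̂ A| = 13
(Reference bound: |A +̂ A| ≥ 2|A| - 3 for |A| ≥ 2, with |A| = 6 giving ≥ 9.)

|A +̂ A| = 13


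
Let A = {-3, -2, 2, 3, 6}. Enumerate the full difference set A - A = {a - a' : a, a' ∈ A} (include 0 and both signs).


A - A = {a - a' : a, a' ∈ A}.
Compute a - a' for each ordered pair (a, a'):
a = -3: -3--3=0, -3--2=-1, -3-2=-5, -3-3=-6, -3-6=-9
a = -2: -2--3=1, -2--2=0, -2-2=-4, -2-3=-5, -2-6=-8
a = 2: 2--3=5, 2--2=4, 2-2=0, 2-3=-1, 2-6=-4
a = 3: 3--3=6, 3--2=5, 3-2=1, 3-3=0, 3-6=-3
a = 6: 6--3=9, 6--2=8, 6-2=4, 6-3=3, 6-6=0
Collecting distinct values (and noting 0 appears from a-a):
A - A = {-9, -8, -6, -5, -4, -3, -1, 0, 1, 3, 4, 5, 6, 8, 9}
|A - A| = 15

A - A = {-9, -8, -6, -5, -4, -3, -1, 0, 1, 3, 4, 5, 6, 8, 9}


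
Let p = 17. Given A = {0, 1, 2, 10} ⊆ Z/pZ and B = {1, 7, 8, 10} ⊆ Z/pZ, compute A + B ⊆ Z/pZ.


Work in Z/17Z: reduce every sum a + b modulo 17.
Enumerate all 16 pairs:
a = 0: 0+1=1, 0+7=7, 0+8=8, 0+10=10
a = 1: 1+1=2, 1+7=8, 1+8=9, 1+10=11
a = 2: 2+1=3, 2+7=9, 2+8=10, 2+10=12
a = 10: 10+1=11, 10+7=0, 10+8=1, 10+10=3
Distinct residues collected: {0, 1, 2, 3, 7, 8, 9, 10, 11, 12}
|A + B| = 10 (out of 17 total residues).

A + B = {0, 1, 2, 3, 7, 8, 9, 10, 11, 12}


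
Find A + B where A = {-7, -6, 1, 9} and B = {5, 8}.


A + B = {a + b : a ∈ A, b ∈ B}.
Enumerate all |A|·|B| = 4·2 = 8 pairs (a, b) and collect distinct sums.
a = -7: -7+5=-2, -7+8=1
a = -6: -6+5=-1, -6+8=2
a = 1: 1+5=6, 1+8=9
a = 9: 9+5=14, 9+8=17
Collecting distinct sums: A + B = {-2, -1, 1, 2, 6, 9, 14, 17}
|A + B| = 8

A + B = {-2, -1, 1, 2, 6, 9, 14, 17}


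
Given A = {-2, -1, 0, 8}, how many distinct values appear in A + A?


A + A = {a + a' : a, a' ∈ A}; |A| = 4.
General bounds: 2|A| - 1 ≤ |A + A| ≤ |A|(|A|+1)/2, i.e. 7 ≤ |A + A| ≤ 10.
Lower bound 2|A|-1 is attained iff A is an arithmetic progression.
Enumerate sums a + a' for a ≤ a' (symmetric, so this suffices):
a = -2: -2+-2=-4, -2+-1=-3, -2+0=-2, -2+8=6
a = -1: -1+-1=-2, -1+0=-1, -1+8=7
a = 0: 0+0=0, 0+8=8
a = 8: 8+8=16
Distinct sums: {-4, -3, -2, -1, 0, 6, 7, 8, 16}
|A + A| = 9

|A + A| = 9


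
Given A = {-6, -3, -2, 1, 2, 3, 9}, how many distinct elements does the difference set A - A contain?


A - A = {a - a' : a, a' ∈ A}; |A| = 7.
Bounds: 2|A|-1 ≤ |A - A| ≤ |A|² - |A| + 1, i.e. 13 ≤ |A - A| ≤ 43.
Note: 0 ∈ A - A always (from a - a). The set is symmetric: if d ∈ A - A then -d ∈ A - A.
Enumerate nonzero differences d = a - a' with a > a' (then include -d):
Positive differences: {1, 2, 3, 4, 5, 6, 7, 8, 9, 11, 12, 15}
Full difference set: {0} ∪ (positive diffs) ∪ (negative diffs).
|A - A| = 1 + 2·12 = 25 (matches direct enumeration: 25).

|A - A| = 25


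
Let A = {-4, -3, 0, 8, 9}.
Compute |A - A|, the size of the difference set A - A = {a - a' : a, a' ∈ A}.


A - A = {a - a' : a, a' ∈ A}; |A| = 5.
Bounds: 2|A|-1 ≤ |A - A| ≤ |A|² - |A| + 1, i.e. 9 ≤ |A - A| ≤ 21.
Note: 0 ∈ A - A always (from a - a). The set is symmetric: if d ∈ A - A then -d ∈ A - A.
Enumerate nonzero differences d = a - a' with a > a' (then include -d):
Positive differences: {1, 3, 4, 8, 9, 11, 12, 13}
Full difference set: {0} ∪ (positive diffs) ∪ (negative diffs).
|A - A| = 1 + 2·8 = 17 (matches direct enumeration: 17).

|A - A| = 17


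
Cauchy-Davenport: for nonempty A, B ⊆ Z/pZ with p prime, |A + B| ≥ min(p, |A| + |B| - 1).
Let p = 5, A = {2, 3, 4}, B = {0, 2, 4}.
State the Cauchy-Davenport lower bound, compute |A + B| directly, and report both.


Cauchy-Davenport: |A + B| ≥ min(p, |A| + |B| - 1) for A, B nonempty in Z/pZ.
|A| = 3, |B| = 3, p = 5.
CD lower bound = min(5, 3 + 3 - 1) = min(5, 5) = 5.
Compute A + B mod 5 directly:
a = 2: 2+0=2, 2+2=4, 2+4=1
a = 3: 3+0=3, 3+2=0, 3+4=2
a = 4: 4+0=4, 4+2=1, 4+4=3
A + B = {0, 1, 2, 3, 4}, so |A + B| = 5.
Verify: 5 ≥ 5? Yes ✓.

CD lower bound = 5, actual |A + B| = 5.


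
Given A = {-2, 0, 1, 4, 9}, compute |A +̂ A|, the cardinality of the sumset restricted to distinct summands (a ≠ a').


Restricted sumset: A +̂ A = {a + a' : a ∈ A, a' ∈ A, a ≠ a'}.
Equivalently, take A + A and drop any sum 2a that is achievable ONLY as a + a for a ∈ A (i.e. sums representable only with equal summands).
Enumerate pairs (a, a') with a < a' (symmetric, so each unordered pair gives one sum; this covers all a ≠ a'):
  -2 + 0 = -2
  -2 + 1 = -1
  -2 + 4 = 2
  -2 + 9 = 7
  0 + 1 = 1
  0 + 4 = 4
  0 + 9 = 9
  1 + 4 = 5
  1 + 9 = 10
  4 + 9 = 13
Collected distinct sums: {-2, -1, 1, 2, 4, 5, 7, 9, 10, 13}
|A +̂ A| = 10
(Reference bound: |A +̂ A| ≥ 2|A| - 3 for |A| ≥ 2, with |A| = 5 giving ≥ 7.)

|A +̂ A| = 10


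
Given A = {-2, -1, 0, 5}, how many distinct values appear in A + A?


A + A = {a + a' : a, a' ∈ A}; |A| = 4.
General bounds: 2|A| - 1 ≤ |A + A| ≤ |A|(|A|+1)/2, i.e. 7 ≤ |A + A| ≤ 10.
Lower bound 2|A|-1 is attained iff A is an arithmetic progression.
Enumerate sums a + a' for a ≤ a' (symmetric, so this suffices):
a = -2: -2+-2=-4, -2+-1=-3, -2+0=-2, -2+5=3
a = -1: -1+-1=-2, -1+0=-1, -1+5=4
a = 0: 0+0=0, 0+5=5
a = 5: 5+5=10
Distinct sums: {-4, -3, -2, -1, 0, 3, 4, 5, 10}
|A + A| = 9

|A + A| = 9


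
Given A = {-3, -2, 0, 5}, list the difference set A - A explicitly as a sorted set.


A - A = {a - a' : a, a' ∈ A}.
Compute a - a' for each ordered pair (a, a'):
a = -3: -3--3=0, -3--2=-1, -3-0=-3, -3-5=-8
a = -2: -2--3=1, -2--2=0, -2-0=-2, -2-5=-7
a = 0: 0--3=3, 0--2=2, 0-0=0, 0-5=-5
a = 5: 5--3=8, 5--2=7, 5-0=5, 5-5=0
Collecting distinct values (and noting 0 appears from a-a):
A - A = {-8, -7, -5, -3, -2, -1, 0, 1, 2, 3, 5, 7, 8}
|A - A| = 13

A - A = {-8, -7, -5, -3, -2, -1, 0, 1, 2, 3, 5, 7, 8}


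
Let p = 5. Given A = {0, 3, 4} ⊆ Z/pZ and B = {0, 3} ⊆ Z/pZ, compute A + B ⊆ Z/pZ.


Work in Z/5Z: reduce every sum a + b modulo 5.
Enumerate all 6 pairs:
a = 0: 0+0=0, 0+3=3
a = 3: 3+0=3, 3+3=1
a = 4: 4+0=4, 4+3=2
Distinct residues collected: {0, 1, 2, 3, 4}
|A + B| = 5 (out of 5 total residues).

A + B = {0, 1, 2, 3, 4}


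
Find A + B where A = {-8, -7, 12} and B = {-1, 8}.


A + B = {a + b : a ∈ A, b ∈ B}.
Enumerate all |A|·|B| = 3·2 = 6 pairs (a, b) and collect distinct sums.
a = -8: -8+-1=-9, -8+8=0
a = -7: -7+-1=-8, -7+8=1
a = 12: 12+-1=11, 12+8=20
Collecting distinct sums: A + B = {-9, -8, 0, 1, 11, 20}
|A + B| = 6

A + B = {-9, -8, 0, 1, 11, 20}


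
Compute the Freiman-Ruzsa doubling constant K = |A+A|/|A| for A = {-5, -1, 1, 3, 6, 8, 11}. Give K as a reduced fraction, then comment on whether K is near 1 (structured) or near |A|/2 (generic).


|A| = 7.
Compute A + A by enumerating all 49 pairs.
A + A = {-10, -6, -4, -2, 0, 1, 2, 3, 4, 5, 6, 7, 9, 10, 11, 12, 14, 16, 17, 19, 22}, so |A + A| = 21.
K = |A + A| / |A| = 21/7 = 3/1 ≈ 3.0000.
Reference: AP of size 7 gives K = 13/7 ≈ 1.8571; a fully generic set of size 7 gives K ≈ 4.0000.

|A| = 7, |A + A| = 21, K = 21/7 = 3/1.


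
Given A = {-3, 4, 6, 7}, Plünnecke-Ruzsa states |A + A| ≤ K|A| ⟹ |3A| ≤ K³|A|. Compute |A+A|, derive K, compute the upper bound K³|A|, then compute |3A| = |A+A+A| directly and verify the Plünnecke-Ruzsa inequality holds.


|A| = 4.
Step 1: Compute A + A by enumerating all 16 pairs.
A + A = {-6, 1, 3, 4, 8, 10, 11, 12, 13, 14}, so |A + A| = 10.
Step 2: Doubling constant K = |A + A|/|A| = 10/4 = 10/4 ≈ 2.5000.
Step 3: Plünnecke-Ruzsa gives |3A| ≤ K³·|A| = (2.5000)³ · 4 ≈ 62.5000.
Step 4: Compute 3A = A + A + A directly by enumerating all triples (a,b,c) ∈ A³; |3A| = 19.
Step 5: Check 19 ≤ 62.5000? Yes ✓.

K = 10/4, Plünnecke-Ruzsa bound K³|A| ≈ 62.5000, |3A| = 19, inequality holds.


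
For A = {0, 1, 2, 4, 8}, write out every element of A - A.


A - A = {a - a' : a, a' ∈ A}.
Compute a - a' for each ordered pair (a, a'):
a = 0: 0-0=0, 0-1=-1, 0-2=-2, 0-4=-4, 0-8=-8
a = 1: 1-0=1, 1-1=0, 1-2=-1, 1-4=-3, 1-8=-7
a = 2: 2-0=2, 2-1=1, 2-2=0, 2-4=-2, 2-8=-6
a = 4: 4-0=4, 4-1=3, 4-2=2, 4-4=0, 4-8=-4
a = 8: 8-0=8, 8-1=7, 8-2=6, 8-4=4, 8-8=0
Collecting distinct values (and noting 0 appears from a-a):
A - A = {-8, -7, -6, -4, -3, -2, -1, 0, 1, 2, 3, 4, 6, 7, 8}
|A - A| = 15

A - A = {-8, -7, -6, -4, -3, -2, -1, 0, 1, 2, 3, 4, 6, 7, 8}


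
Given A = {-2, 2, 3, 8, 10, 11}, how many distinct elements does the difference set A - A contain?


A - A = {a - a' : a, a' ∈ A}; |A| = 6.
Bounds: 2|A|-1 ≤ |A - A| ≤ |A|² - |A| + 1, i.e. 11 ≤ |A - A| ≤ 31.
Note: 0 ∈ A - A always (from a - a). The set is symmetric: if d ∈ A - A then -d ∈ A - A.
Enumerate nonzero differences d = a - a' with a > a' (then include -d):
Positive differences: {1, 2, 3, 4, 5, 6, 7, 8, 9, 10, 12, 13}
Full difference set: {0} ∪ (positive diffs) ∪ (negative diffs).
|A - A| = 1 + 2·12 = 25 (matches direct enumeration: 25).

|A - A| = 25


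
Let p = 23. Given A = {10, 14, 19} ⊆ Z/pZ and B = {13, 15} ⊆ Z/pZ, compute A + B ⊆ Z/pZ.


Work in Z/23Z: reduce every sum a + b modulo 23.
Enumerate all 6 pairs:
a = 10: 10+13=0, 10+15=2
a = 14: 14+13=4, 14+15=6
a = 19: 19+13=9, 19+15=11
Distinct residues collected: {0, 2, 4, 6, 9, 11}
|A + B| = 6 (out of 23 total residues).

A + B = {0, 2, 4, 6, 9, 11}


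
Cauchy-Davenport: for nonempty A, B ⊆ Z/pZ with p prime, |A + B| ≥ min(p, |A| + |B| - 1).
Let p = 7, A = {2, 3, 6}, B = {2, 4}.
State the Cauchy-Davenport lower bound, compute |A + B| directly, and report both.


Cauchy-Davenport: |A + B| ≥ min(p, |A| + |B| - 1) for A, B nonempty in Z/pZ.
|A| = 3, |B| = 2, p = 7.
CD lower bound = min(7, 3 + 2 - 1) = min(7, 4) = 4.
Compute A + B mod 7 directly:
a = 2: 2+2=4, 2+4=6
a = 3: 3+2=5, 3+4=0
a = 6: 6+2=1, 6+4=3
A + B = {0, 1, 3, 4, 5, 6}, so |A + B| = 6.
Verify: 6 ≥ 4? Yes ✓.

CD lower bound = 4, actual |A + B| = 6.


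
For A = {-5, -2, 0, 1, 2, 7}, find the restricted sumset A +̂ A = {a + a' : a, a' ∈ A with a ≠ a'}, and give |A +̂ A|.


Restricted sumset: A +̂ A = {a + a' : a ∈ A, a' ∈ A, a ≠ a'}.
Equivalently, take A + A and drop any sum 2a that is achievable ONLY as a + a for a ∈ A (i.e. sums representable only with equal summands).
Enumerate pairs (a, a') with a < a' (symmetric, so each unordered pair gives one sum; this covers all a ≠ a'):
  -5 + -2 = -7
  -5 + 0 = -5
  -5 + 1 = -4
  -5 + 2 = -3
  -5 + 7 = 2
  -2 + 0 = -2
  -2 + 1 = -1
  -2 + 2 = 0
  -2 + 7 = 5
  0 + 1 = 1
  0 + 2 = 2
  0 + 7 = 7
  1 + 2 = 3
  1 + 7 = 8
  2 + 7 = 9
Collected distinct sums: {-7, -5, -4, -3, -2, -1, 0, 1, 2, 3, 5, 7, 8, 9}
|A +̂ A| = 14
(Reference bound: |A +̂ A| ≥ 2|A| - 3 for |A| ≥ 2, with |A| = 6 giving ≥ 9.)

|A +̂ A| = 14


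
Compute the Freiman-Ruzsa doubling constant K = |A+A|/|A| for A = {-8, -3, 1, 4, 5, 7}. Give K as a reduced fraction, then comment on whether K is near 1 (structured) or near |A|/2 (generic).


|A| = 6.
Compute A + A by enumerating all 36 pairs.
A + A = {-16, -11, -7, -6, -4, -3, -2, -1, 1, 2, 4, 5, 6, 8, 9, 10, 11, 12, 14}, so |A + A| = 19.
K = |A + A| / |A| = 19/6 (already in lowest terms) ≈ 3.1667.
Reference: AP of size 6 gives K = 11/6 ≈ 1.8333; a fully generic set of size 6 gives K ≈ 3.5000.

|A| = 6, |A + A| = 19, K = 19/6.


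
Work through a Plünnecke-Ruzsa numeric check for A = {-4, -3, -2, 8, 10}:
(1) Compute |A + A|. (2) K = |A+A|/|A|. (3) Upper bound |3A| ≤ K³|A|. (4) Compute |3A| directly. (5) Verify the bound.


|A| = 5.
Step 1: Compute A + A by enumerating all 25 pairs.
A + A = {-8, -7, -6, -5, -4, 4, 5, 6, 7, 8, 16, 18, 20}, so |A + A| = 13.
Step 2: Doubling constant K = |A + A|/|A| = 13/5 = 13/5 ≈ 2.6000.
Step 3: Plünnecke-Ruzsa gives |3A| ≤ K³·|A| = (2.6000)³ · 5 ≈ 87.8800.
Step 4: Compute 3A = A + A + A directly by enumerating all triples (a,b,c) ∈ A³; |3A| = 25.
Step 5: Check 25 ≤ 87.8800? Yes ✓.

K = 13/5, Plünnecke-Ruzsa bound K³|A| ≈ 87.8800, |3A| = 25, inequality holds.


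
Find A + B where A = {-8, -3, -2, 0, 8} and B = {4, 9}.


A + B = {a + b : a ∈ A, b ∈ B}.
Enumerate all |A|·|B| = 5·2 = 10 pairs (a, b) and collect distinct sums.
a = -8: -8+4=-4, -8+9=1
a = -3: -3+4=1, -3+9=6
a = -2: -2+4=2, -2+9=7
a = 0: 0+4=4, 0+9=9
a = 8: 8+4=12, 8+9=17
Collecting distinct sums: A + B = {-4, 1, 2, 4, 6, 7, 9, 12, 17}
|A + B| = 9

A + B = {-4, 1, 2, 4, 6, 7, 9, 12, 17}


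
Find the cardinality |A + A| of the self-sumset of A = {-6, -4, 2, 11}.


A + A = {a + a' : a, a' ∈ A}; |A| = 4.
General bounds: 2|A| - 1 ≤ |A + A| ≤ |A|(|A|+1)/2, i.e. 7 ≤ |A + A| ≤ 10.
Lower bound 2|A|-1 is attained iff A is an arithmetic progression.
Enumerate sums a + a' for a ≤ a' (symmetric, so this suffices):
a = -6: -6+-6=-12, -6+-4=-10, -6+2=-4, -6+11=5
a = -4: -4+-4=-8, -4+2=-2, -4+11=7
a = 2: 2+2=4, 2+11=13
a = 11: 11+11=22
Distinct sums: {-12, -10, -8, -4, -2, 4, 5, 7, 13, 22}
|A + A| = 10

|A + A| = 10


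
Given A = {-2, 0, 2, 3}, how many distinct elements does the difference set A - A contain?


A - A = {a - a' : a, a' ∈ A}; |A| = 4.
Bounds: 2|A|-1 ≤ |A - A| ≤ |A|² - |A| + 1, i.e. 7 ≤ |A - A| ≤ 13.
Note: 0 ∈ A - A always (from a - a). The set is symmetric: if d ∈ A - A then -d ∈ A - A.
Enumerate nonzero differences d = a - a' with a > a' (then include -d):
Positive differences: {1, 2, 3, 4, 5}
Full difference set: {0} ∪ (positive diffs) ∪ (negative diffs).
|A - A| = 1 + 2·5 = 11 (matches direct enumeration: 11).

|A - A| = 11


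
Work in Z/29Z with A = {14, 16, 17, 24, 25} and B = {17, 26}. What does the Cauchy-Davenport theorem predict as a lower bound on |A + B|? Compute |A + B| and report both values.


Cauchy-Davenport: |A + B| ≥ min(p, |A| + |B| - 1) for A, B nonempty in Z/pZ.
|A| = 5, |B| = 2, p = 29.
CD lower bound = min(29, 5 + 2 - 1) = min(29, 6) = 6.
Compute A + B mod 29 directly:
a = 14: 14+17=2, 14+26=11
a = 16: 16+17=4, 16+26=13
a = 17: 17+17=5, 17+26=14
a = 24: 24+17=12, 24+26=21
a = 25: 25+17=13, 25+26=22
A + B = {2, 4, 5, 11, 12, 13, 14, 21, 22}, so |A + B| = 9.
Verify: 9 ≥ 6? Yes ✓.

CD lower bound = 6, actual |A + B| = 9.


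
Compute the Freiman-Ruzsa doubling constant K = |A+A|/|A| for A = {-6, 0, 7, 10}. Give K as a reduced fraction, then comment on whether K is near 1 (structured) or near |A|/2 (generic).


|A| = 4.
Compute A + A by enumerating all 16 pairs.
A + A = {-12, -6, 0, 1, 4, 7, 10, 14, 17, 20}, so |A + A| = 10.
K = |A + A| / |A| = 10/4 = 5/2 ≈ 2.5000.
Reference: AP of size 4 gives K = 7/4 ≈ 1.7500; a fully generic set of size 4 gives K ≈ 2.5000.

|A| = 4, |A + A| = 10, K = 10/4 = 5/2.


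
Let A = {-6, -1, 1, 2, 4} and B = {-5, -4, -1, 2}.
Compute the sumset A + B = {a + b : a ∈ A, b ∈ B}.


A + B = {a + b : a ∈ A, b ∈ B}.
Enumerate all |A|·|B| = 5·4 = 20 pairs (a, b) and collect distinct sums.
a = -6: -6+-5=-11, -6+-4=-10, -6+-1=-7, -6+2=-4
a = -1: -1+-5=-6, -1+-4=-5, -1+-1=-2, -1+2=1
a = 1: 1+-5=-4, 1+-4=-3, 1+-1=0, 1+2=3
a = 2: 2+-5=-3, 2+-4=-2, 2+-1=1, 2+2=4
a = 4: 4+-5=-1, 4+-4=0, 4+-1=3, 4+2=6
Collecting distinct sums: A + B = {-11, -10, -7, -6, -5, -4, -3, -2, -1, 0, 1, 3, 4, 6}
|A + B| = 14

A + B = {-11, -10, -7, -6, -5, -4, -3, -2, -1, 0, 1, 3, 4, 6}


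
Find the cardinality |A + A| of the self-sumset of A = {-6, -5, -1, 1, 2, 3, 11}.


A + A = {a + a' : a, a' ∈ A}; |A| = 7.
General bounds: 2|A| - 1 ≤ |A + A| ≤ |A|(|A|+1)/2, i.e. 13 ≤ |A + A| ≤ 28.
Lower bound 2|A|-1 is attained iff A is an arithmetic progression.
Enumerate sums a + a' for a ≤ a' (symmetric, so this suffices):
a = -6: -6+-6=-12, -6+-5=-11, -6+-1=-7, -6+1=-5, -6+2=-4, -6+3=-3, -6+11=5
a = -5: -5+-5=-10, -5+-1=-6, -5+1=-4, -5+2=-3, -5+3=-2, -5+11=6
a = -1: -1+-1=-2, -1+1=0, -1+2=1, -1+3=2, -1+11=10
a = 1: 1+1=2, 1+2=3, 1+3=4, 1+11=12
a = 2: 2+2=4, 2+3=5, 2+11=13
a = 3: 3+3=6, 3+11=14
a = 11: 11+11=22
Distinct sums: {-12, -11, -10, -7, -6, -5, -4, -3, -2, 0, 1, 2, 3, 4, 5, 6, 10, 12, 13, 14, 22}
|A + A| = 21

|A + A| = 21


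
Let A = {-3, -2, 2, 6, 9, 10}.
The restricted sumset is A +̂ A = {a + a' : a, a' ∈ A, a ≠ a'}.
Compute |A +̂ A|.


Restricted sumset: A +̂ A = {a + a' : a ∈ A, a' ∈ A, a ≠ a'}.
Equivalently, take A + A and drop any sum 2a that is achievable ONLY as a + a for a ∈ A (i.e. sums representable only with equal summands).
Enumerate pairs (a, a') with a < a' (symmetric, so each unordered pair gives one sum; this covers all a ≠ a'):
  -3 + -2 = -5
  -3 + 2 = -1
  -3 + 6 = 3
  -3 + 9 = 6
  -3 + 10 = 7
  -2 + 2 = 0
  -2 + 6 = 4
  -2 + 9 = 7
  -2 + 10 = 8
  2 + 6 = 8
  2 + 9 = 11
  2 + 10 = 12
  6 + 9 = 15
  6 + 10 = 16
  9 + 10 = 19
Collected distinct sums: {-5, -1, 0, 3, 4, 6, 7, 8, 11, 12, 15, 16, 19}
|A +̂ A| = 13
(Reference bound: |A +̂ A| ≥ 2|A| - 3 for |A| ≥ 2, with |A| = 6 giving ≥ 9.)

|A +̂ A| = 13


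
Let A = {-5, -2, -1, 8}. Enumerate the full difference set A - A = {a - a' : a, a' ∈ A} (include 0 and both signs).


A - A = {a - a' : a, a' ∈ A}.
Compute a - a' for each ordered pair (a, a'):
a = -5: -5--5=0, -5--2=-3, -5--1=-4, -5-8=-13
a = -2: -2--5=3, -2--2=0, -2--1=-1, -2-8=-10
a = -1: -1--5=4, -1--2=1, -1--1=0, -1-8=-9
a = 8: 8--5=13, 8--2=10, 8--1=9, 8-8=0
Collecting distinct values (and noting 0 appears from a-a):
A - A = {-13, -10, -9, -4, -3, -1, 0, 1, 3, 4, 9, 10, 13}
|A - A| = 13

A - A = {-13, -10, -9, -4, -3, -1, 0, 1, 3, 4, 9, 10, 13}


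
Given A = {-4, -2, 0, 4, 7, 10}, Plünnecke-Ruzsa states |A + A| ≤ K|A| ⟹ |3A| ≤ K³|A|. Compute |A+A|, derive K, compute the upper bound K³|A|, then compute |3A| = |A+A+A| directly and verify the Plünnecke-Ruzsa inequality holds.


|A| = 6.
Step 1: Compute A + A by enumerating all 36 pairs.
A + A = {-8, -6, -4, -2, 0, 2, 3, 4, 5, 6, 7, 8, 10, 11, 14, 17, 20}, so |A + A| = 17.
Step 2: Doubling constant K = |A + A|/|A| = 17/6 = 17/6 ≈ 2.8333.
Step 3: Plünnecke-Ruzsa gives |3A| ≤ K³·|A| = (2.8333)³ · 6 ≈ 136.4722.
Step 4: Compute 3A = A + A + A directly by enumerating all triples (a,b,c) ∈ A³; |3A| = 31.
Step 5: Check 31 ≤ 136.4722? Yes ✓.

K = 17/6, Plünnecke-Ruzsa bound K³|A| ≈ 136.4722, |3A| = 31, inequality holds.


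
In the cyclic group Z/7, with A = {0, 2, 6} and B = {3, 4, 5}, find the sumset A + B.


Work in Z/7Z: reduce every sum a + b modulo 7.
Enumerate all 9 pairs:
a = 0: 0+3=3, 0+4=4, 0+5=5
a = 2: 2+3=5, 2+4=6, 2+5=0
a = 6: 6+3=2, 6+4=3, 6+5=4
Distinct residues collected: {0, 2, 3, 4, 5, 6}
|A + B| = 6 (out of 7 total residues).

A + B = {0, 2, 3, 4, 5, 6}


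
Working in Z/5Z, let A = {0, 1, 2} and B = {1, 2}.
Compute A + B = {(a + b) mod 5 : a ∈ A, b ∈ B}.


Work in Z/5Z: reduce every sum a + b modulo 5.
Enumerate all 6 pairs:
a = 0: 0+1=1, 0+2=2
a = 1: 1+1=2, 1+2=3
a = 2: 2+1=3, 2+2=4
Distinct residues collected: {1, 2, 3, 4}
|A + B| = 4 (out of 5 total residues).

A + B = {1, 2, 3, 4}


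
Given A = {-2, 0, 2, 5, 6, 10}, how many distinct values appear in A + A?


A + A = {a + a' : a, a' ∈ A}; |A| = 6.
General bounds: 2|A| - 1 ≤ |A + A| ≤ |A|(|A|+1)/2, i.e. 11 ≤ |A + A| ≤ 21.
Lower bound 2|A|-1 is attained iff A is an arithmetic progression.
Enumerate sums a + a' for a ≤ a' (symmetric, so this suffices):
a = -2: -2+-2=-4, -2+0=-2, -2+2=0, -2+5=3, -2+6=4, -2+10=8
a = 0: 0+0=0, 0+2=2, 0+5=5, 0+6=6, 0+10=10
a = 2: 2+2=4, 2+5=7, 2+6=8, 2+10=12
a = 5: 5+5=10, 5+6=11, 5+10=15
a = 6: 6+6=12, 6+10=16
a = 10: 10+10=20
Distinct sums: {-4, -2, 0, 2, 3, 4, 5, 6, 7, 8, 10, 11, 12, 15, 16, 20}
|A + A| = 16

|A + A| = 16


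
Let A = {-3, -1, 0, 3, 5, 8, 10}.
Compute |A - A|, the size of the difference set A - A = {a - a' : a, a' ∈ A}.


A - A = {a - a' : a, a' ∈ A}; |A| = 7.
Bounds: 2|A|-1 ≤ |A - A| ≤ |A|² - |A| + 1, i.e. 13 ≤ |A - A| ≤ 43.
Note: 0 ∈ A - A always (from a - a). The set is symmetric: if d ∈ A - A then -d ∈ A - A.
Enumerate nonzero differences d = a - a' with a > a' (then include -d):
Positive differences: {1, 2, 3, 4, 5, 6, 7, 8, 9, 10, 11, 13}
Full difference set: {0} ∪ (positive diffs) ∪ (negative diffs).
|A - A| = 1 + 2·12 = 25 (matches direct enumeration: 25).

|A - A| = 25


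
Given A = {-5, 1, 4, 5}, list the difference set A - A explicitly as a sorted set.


A - A = {a - a' : a, a' ∈ A}.
Compute a - a' for each ordered pair (a, a'):
a = -5: -5--5=0, -5-1=-6, -5-4=-9, -5-5=-10
a = 1: 1--5=6, 1-1=0, 1-4=-3, 1-5=-4
a = 4: 4--5=9, 4-1=3, 4-4=0, 4-5=-1
a = 5: 5--5=10, 5-1=4, 5-4=1, 5-5=0
Collecting distinct values (and noting 0 appears from a-a):
A - A = {-10, -9, -6, -4, -3, -1, 0, 1, 3, 4, 6, 9, 10}
|A - A| = 13

A - A = {-10, -9, -6, -4, -3, -1, 0, 1, 3, 4, 6, 9, 10}


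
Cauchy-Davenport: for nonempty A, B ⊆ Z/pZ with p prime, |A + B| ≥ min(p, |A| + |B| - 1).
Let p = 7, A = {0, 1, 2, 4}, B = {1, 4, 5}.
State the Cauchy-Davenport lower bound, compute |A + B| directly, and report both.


Cauchy-Davenport: |A + B| ≥ min(p, |A| + |B| - 1) for A, B nonempty in Z/pZ.
|A| = 4, |B| = 3, p = 7.
CD lower bound = min(7, 4 + 3 - 1) = min(7, 6) = 6.
Compute A + B mod 7 directly:
a = 0: 0+1=1, 0+4=4, 0+5=5
a = 1: 1+1=2, 1+4=5, 1+5=6
a = 2: 2+1=3, 2+4=6, 2+5=0
a = 4: 4+1=5, 4+4=1, 4+5=2
A + B = {0, 1, 2, 3, 4, 5, 6}, so |A + B| = 7.
Verify: 7 ≥ 6? Yes ✓.

CD lower bound = 6, actual |A + B| = 7.


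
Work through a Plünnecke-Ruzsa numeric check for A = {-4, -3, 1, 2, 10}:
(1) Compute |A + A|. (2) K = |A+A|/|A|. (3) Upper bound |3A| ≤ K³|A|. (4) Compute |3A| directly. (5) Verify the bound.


|A| = 5.
Step 1: Compute A + A by enumerating all 25 pairs.
A + A = {-8, -7, -6, -3, -2, -1, 2, 3, 4, 6, 7, 11, 12, 20}, so |A + A| = 14.
Step 2: Doubling constant K = |A + A|/|A| = 14/5 = 14/5 ≈ 2.8000.
Step 3: Plünnecke-Ruzsa gives |3A| ≤ K³·|A| = (2.8000)³ · 5 ≈ 109.7600.
Step 4: Compute 3A = A + A + A directly by enumerating all triples (a,b,c) ∈ A³; |3A| = 28.
Step 5: Check 28 ≤ 109.7600? Yes ✓.

K = 14/5, Plünnecke-Ruzsa bound K³|A| ≈ 109.7600, |3A| = 28, inequality holds.


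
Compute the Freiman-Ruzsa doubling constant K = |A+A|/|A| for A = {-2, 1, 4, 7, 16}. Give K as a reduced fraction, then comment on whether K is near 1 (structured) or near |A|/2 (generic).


|A| = 5.
Compute A + A by enumerating all 25 pairs.
A + A = {-4, -1, 2, 5, 8, 11, 14, 17, 20, 23, 32}, so |A + A| = 11.
K = |A + A| / |A| = 11/5 (already in lowest terms) ≈ 2.2000.
Reference: AP of size 5 gives K = 9/5 ≈ 1.8000; a fully generic set of size 5 gives K ≈ 3.0000.

|A| = 5, |A + A| = 11, K = 11/5.


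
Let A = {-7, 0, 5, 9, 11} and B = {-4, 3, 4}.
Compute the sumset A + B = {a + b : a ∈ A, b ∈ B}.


A + B = {a + b : a ∈ A, b ∈ B}.
Enumerate all |A|·|B| = 5·3 = 15 pairs (a, b) and collect distinct sums.
a = -7: -7+-4=-11, -7+3=-4, -7+4=-3
a = 0: 0+-4=-4, 0+3=3, 0+4=4
a = 5: 5+-4=1, 5+3=8, 5+4=9
a = 9: 9+-4=5, 9+3=12, 9+4=13
a = 11: 11+-4=7, 11+3=14, 11+4=15
Collecting distinct sums: A + B = {-11, -4, -3, 1, 3, 4, 5, 7, 8, 9, 12, 13, 14, 15}
|A + B| = 14

A + B = {-11, -4, -3, 1, 3, 4, 5, 7, 8, 9, 12, 13, 14, 15}


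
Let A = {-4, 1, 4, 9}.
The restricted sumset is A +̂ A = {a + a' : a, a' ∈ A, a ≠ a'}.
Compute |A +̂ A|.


Restricted sumset: A +̂ A = {a + a' : a ∈ A, a' ∈ A, a ≠ a'}.
Equivalently, take A + A and drop any sum 2a that is achievable ONLY as a + a for a ∈ A (i.e. sums representable only with equal summands).
Enumerate pairs (a, a') with a < a' (symmetric, so each unordered pair gives one sum; this covers all a ≠ a'):
  -4 + 1 = -3
  -4 + 4 = 0
  -4 + 9 = 5
  1 + 4 = 5
  1 + 9 = 10
  4 + 9 = 13
Collected distinct sums: {-3, 0, 5, 10, 13}
|A +̂ A| = 5
(Reference bound: |A +̂ A| ≥ 2|A| - 3 for |A| ≥ 2, with |A| = 4 giving ≥ 5.)

|A +̂ A| = 5


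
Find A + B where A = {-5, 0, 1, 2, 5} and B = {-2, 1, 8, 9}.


A + B = {a + b : a ∈ A, b ∈ B}.
Enumerate all |A|·|B| = 5·4 = 20 pairs (a, b) and collect distinct sums.
a = -5: -5+-2=-7, -5+1=-4, -5+8=3, -5+9=4
a = 0: 0+-2=-2, 0+1=1, 0+8=8, 0+9=9
a = 1: 1+-2=-1, 1+1=2, 1+8=9, 1+9=10
a = 2: 2+-2=0, 2+1=3, 2+8=10, 2+9=11
a = 5: 5+-2=3, 5+1=6, 5+8=13, 5+9=14
Collecting distinct sums: A + B = {-7, -4, -2, -1, 0, 1, 2, 3, 4, 6, 8, 9, 10, 11, 13, 14}
|A + B| = 16

A + B = {-7, -4, -2, -1, 0, 1, 2, 3, 4, 6, 8, 9, 10, 11, 13, 14}


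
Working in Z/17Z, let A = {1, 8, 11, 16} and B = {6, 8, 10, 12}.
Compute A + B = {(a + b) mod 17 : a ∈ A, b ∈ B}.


Work in Z/17Z: reduce every sum a + b modulo 17.
Enumerate all 16 pairs:
a = 1: 1+6=7, 1+8=9, 1+10=11, 1+12=13
a = 8: 8+6=14, 8+8=16, 8+10=1, 8+12=3
a = 11: 11+6=0, 11+8=2, 11+10=4, 11+12=6
a = 16: 16+6=5, 16+8=7, 16+10=9, 16+12=11
Distinct residues collected: {0, 1, 2, 3, 4, 5, 6, 7, 9, 11, 13, 14, 16}
|A + B| = 13 (out of 17 total residues).

A + B = {0, 1, 2, 3, 4, 5, 6, 7, 9, 11, 13, 14, 16}


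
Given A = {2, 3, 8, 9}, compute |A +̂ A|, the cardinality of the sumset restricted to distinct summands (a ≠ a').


Restricted sumset: A +̂ A = {a + a' : a ∈ A, a' ∈ A, a ≠ a'}.
Equivalently, take A + A and drop any sum 2a that is achievable ONLY as a + a for a ∈ A (i.e. sums representable only with equal summands).
Enumerate pairs (a, a') with a < a' (symmetric, so each unordered pair gives one sum; this covers all a ≠ a'):
  2 + 3 = 5
  2 + 8 = 10
  2 + 9 = 11
  3 + 8 = 11
  3 + 9 = 12
  8 + 9 = 17
Collected distinct sums: {5, 10, 11, 12, 17}
|A +̂ A| = 5
(Reference bound: |A +̂ A| ≥ 2|A| - 3 for |A| ≥ 2, with |A| = 4 giving ≥ 5.)

|A +̂ A| = 5


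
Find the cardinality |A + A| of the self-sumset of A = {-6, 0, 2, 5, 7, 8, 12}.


A + A = {a + a' : a, a' ∈ A}; |A| = 7.
General bounds: 2|A| - 1 ≤ |A + A| ≤ |A|(|A|+1)/2, i.e. 13 ≤ |A + A| ≤ 28.
Lower bound 2|A|-1 is attained iff A is an arithmetic progression.
Enumerate sums a + a' for a ≤ a' (symmetric, so this suffices):
a = -6: -6+-6=-12, -6+0=-6, -6+2=-4, -6+5=-1, -6+7=1, -6+8=2, -6+12=6
a = 0: 0+0=0, 0+2=2, 0+5=5, 0+7=7, 0+8=8, 0+12=12
a = 2: 2+2=4, 2+5=7, 2+7=9, 2+8=10, 2+12=14
a = 5: 5+5=10, 5+7=12, 5+8=13, 5+12=17
a = 7: 7+7=14, 7+8=15, 7+12=19
a = 8: 8+8=16, 8+12=20
a = 12: 12+12=24
Distinct sums: {-12, -6, -4, -1, 0, 1, 2, 4, 5, 6, 7, 8, 9, 10, 12, 13, 14, 15, 16, 17, 19, 20, 24}
|A + A| = 23

|A + A| = 23


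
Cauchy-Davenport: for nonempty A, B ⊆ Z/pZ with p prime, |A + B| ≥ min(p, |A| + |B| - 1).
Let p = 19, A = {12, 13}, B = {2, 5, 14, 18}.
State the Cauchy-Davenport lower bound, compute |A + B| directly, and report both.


Cauchy-Davenport: |A + B| ≥ min(p, |A| + |B| - 1) for A, B nonempty in Z/pZ.
|A| = 2, |B| = 4, p = 19.
CD lower bound = min(19, 2 + 4 - 1) = min(19, 5) = 5.
Compute A + B mod 19 directly:
a = 12: 12+2=14, 12+5=17, 12+14=7, 12+18=11
a = 13: 13+2=15, 13+5=18, 13+14=8, 13+18=12
A + B = {7, 8, 11, 12, 14, 15, 17, 18}, so |A + B| = 8.
Verify: 8 ≥ 5? Yes ✓.

CD lower bound = 5, actual |A + B| = 8.


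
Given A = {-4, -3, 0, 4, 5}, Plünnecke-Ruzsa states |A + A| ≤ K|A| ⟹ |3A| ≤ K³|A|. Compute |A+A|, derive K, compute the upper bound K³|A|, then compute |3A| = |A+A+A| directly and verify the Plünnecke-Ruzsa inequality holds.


|A| = 5.
Step 1: Compute A + A by enumerating all 25 pairs.
A + A = {-8, -7, -6, -4, -3, 0, 1, 2, 4, 5, 8, 9, 10}, so |A + A| = 13.
Step 2: Doubling constant K = |A + A|/|A| = 13/5 = 13/5 ≈ 2.6000.
Step 3: Plünnecke-Ruzsa gives |3A| ≤ K³·|A| = (2.6000)³ · 5 ≈ 87.8800.
Step 4: Compute 3A = A + A + A directly by enumerating all triples (a,b,c) ∈ A³; |3A| = 25.
Step 5: Check 25 ≤ 87.8800? Yes ✓.

K = 13/5, Plünnecke-Ruzsa bound K³|A| ≈ 87.8800, |3A| = 25, inequality holds.


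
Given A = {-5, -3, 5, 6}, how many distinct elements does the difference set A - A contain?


A - A = {a - a' : a, a' ∈ A}; |A| = 4.
Bounds: 2|A|-1 ≤ |A - A| ≤ |A|² - |A| + 1, i.e. 7 ≤ |A - A| ≤ 13.
Note: 0 ∈ A - A always (from a - a). The set is symmetric: if d ∈ A - A then -d ∈ A - A.
Enumerate nonzero differences d = a - a' with a > a' (then include -d):
Positive differences: {1, 2, 8, 9, 10, 11}
Full difference set: {0} ∪ (positive diffs) ∪ (negative diffs).
|A - A| = 1 + 2·6 = 13 (matches direct enumeration: 13).

|A - A| = 13


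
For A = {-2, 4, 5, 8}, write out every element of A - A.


A - A = {a - a' : a, a' ∈ A}.
Compute a - a' for each ordered pair (a, a'):
a = -2: -2--2=0, -2-4=-6, -2-5=-7, -2-8=-10
a = 4: 4--2=6, 4-4=0, 4-5=-1, 4-8=-4
a = 5: 5--2=7, 5-4=1, 5-5=0, 5-8=-3
a = 8: 8--2=10, 8-4=4, 8-5=3, 8-8=0
Collecting distinct values (and noting 0 appears from a-a):
A - A = {-10, -7, -6, -4, -3, -1, 0, 1, 3, 4, 6, 7, 10}
|A - A| = 13

A - A = {-10, -7, -6, -4, -3, -1, 0, 1, 3, 4, 6, 7, 10}


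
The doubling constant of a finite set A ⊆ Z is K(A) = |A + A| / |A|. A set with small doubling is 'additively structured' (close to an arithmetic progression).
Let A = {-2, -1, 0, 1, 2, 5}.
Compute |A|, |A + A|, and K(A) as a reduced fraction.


|A| = 6.
Compute A + A by enumerating all 36 pairs.
A + A = {-4, -3, -2, -1, 0, 1, 2, 3, 4, 5, 6, 7, 10}, so |A + A| = 13.
K = |A + A| / |A| = 13/6 (already in lowest terms) ≈ 2.1667.
Reference: AP of size 6 gives K = 11/6 ≈ 1.8333; a fully generic set of size 6 gives K ≈ 3.5000.

|A| = 6, |A + A| = 13, K = 13/6.


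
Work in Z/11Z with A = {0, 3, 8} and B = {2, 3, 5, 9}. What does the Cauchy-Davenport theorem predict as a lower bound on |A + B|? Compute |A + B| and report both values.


Cauchy-Davenport: |A + B| ≥ min(p, |A| + |B| - 1) for A, B nonempty in Z/pZ.
|A| = 3, |B| = 4, p = 11.
CD lower bound = min(11, 3 + 4 - 1) = min(11, 6) = 6.
Compute A + B mod 11 directly:
a = 0: 0+2=2, 0+3=3, 0+5=5, 0+9=9
a = 3: 3+2=5, 3+3=6, 3+5=8, 3+9=1
a = 8: 8+2=10, 8+3=0, 8+5=2, 8+9=6
A + B = {0, 1, 2, 3, 5, 6, 8, 9, 10}, so |A + B| = 9.
Verify: 9 ≥ 6? Yes ✓.

CD lower bound = 6, actual |A + B| = 9.


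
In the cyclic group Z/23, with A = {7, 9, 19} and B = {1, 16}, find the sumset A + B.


Work in Z/23Z: reduce every sum a + b modulo 23.
Enumerate all 6 pairs:
a = 7: 7+1=8, 7+16=0
a = 9: 9+1=10, 9+16=2
a = 19: 19+1=20, 19+16=12
Distinct residues collected: {0, 2, 8, 10, 12, 20}
|A + B| = 6 (out of 23 total residues).

A + B = {0, 2, 8, 10, 12, 20}


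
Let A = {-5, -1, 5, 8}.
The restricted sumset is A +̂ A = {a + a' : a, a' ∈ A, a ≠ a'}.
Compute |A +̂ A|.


Restricted sumset: A +̂ A = {a + a' : a ∈ A, a' ∈ A, a ≠ a'}.
Equivalently, take A + A and drop any sum 2a that is achievable ONLY as a + a for a ∈ A (i.e. sums representable only with equal summands).
Enumerate pairs (a, a') with a < a' (symmetric, so each unordered pair gives one sum; this covers all a ≠ a'):
  -5 + -1 = -6
  -5 + 5 = 0
  -5 + 8 = 3
  -1 + 5 = 4
  -1 + 8 = 7
  5 + 8 = 13
Collected distinct sums: {-6, 0, 3, 4, 7, 13}
|A +̂ A| = 6
(Reference bound: |A +̂ A| ≥ 2|A| - 3 for |A| ≥ 2, with |A| = 4 giving ≥ 5.)

|A +̂ A| = 6


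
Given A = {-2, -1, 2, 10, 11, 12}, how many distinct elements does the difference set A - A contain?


A - A = {a - a' : a, a' ∈ A}; |A| = 6.
Bounds: 2|A|-1 ≤ |A - A| ≤ |A|² - |A| + 1, i.e. 11 ≤ |A - A| ≤ 31.
Note: 0 ∈ A - A always (from a - a). The set is symmetric: if d ∈ A - A then -d ∈ A - A.
Enumerate nonzero differences d = a - a' with a > a' (then include -d):
Positive differences: {1, 2, 3, 4, 8, 9, 10, 11, 12, 13, 14}
Full difference set: {0} ∪ (positive diffs) ∪ (negative diffs).
|A - A| = 1 + 2·11 = 23 (matches direct enumeration: 23).

|A - A| = 23


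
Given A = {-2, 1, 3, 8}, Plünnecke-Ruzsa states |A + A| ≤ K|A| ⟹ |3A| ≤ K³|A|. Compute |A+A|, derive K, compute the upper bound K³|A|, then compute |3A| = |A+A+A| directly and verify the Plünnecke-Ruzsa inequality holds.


|A| = 4.
Step 1: Compute A + A by enumerating all 16 pairs.
A + A = {-4, -1, 1, 2, 4, 6, 9, 11, 16}, so |A + A| = 9.
Step 2: Doubling constant K = |A + A|/|A| = 9/4 = 9/4 ≈ 2.2500.
Step 3: Plünnecke-Ruzsa gives |3A| ≤ K³·|A| = (2.2500)³ · 4 ≈ 45.5625.
Step 4: Compute 3A = A + A + A directly by enumerating all triples (a,b,c) ∈ A³; |3A| = 16.
Step 5: Check 16 ≤ 45.5625? Yes ✓.

K = 9/4, Plünnecke-Ruzsa bound K³|A| ≈ 45.5625, |3A| = 16, inequality holds.


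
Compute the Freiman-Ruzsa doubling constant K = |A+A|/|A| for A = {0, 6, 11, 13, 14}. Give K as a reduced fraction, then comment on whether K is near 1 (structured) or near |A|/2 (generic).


|A| = 5.
Compute A + A by enumerating all 25 pairs.
A + A = {0, 6, 11, 12, 13, 14, 17, 19, 20, 22, 24, 25, 26, 27, 28}, so |A + A| = 15.
K = |A + A| / |A| = 15/5 = 3/1 ≈ 3.0000.
Reference: AP of size 5 gives K = 9/5 ≈ 1.8000; a fully generic set of size 5 gives K ≈ 3.0000.

|A| = 5, |A + A| = 15, K = 15/5 = 3/1.


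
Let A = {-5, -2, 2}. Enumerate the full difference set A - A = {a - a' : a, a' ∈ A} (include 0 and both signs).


A - A = {a - a' : a, a' ∈ A}.
Compute a - a' for each ordered pair (a, a'):
a = -5: -5--5=0, -5--2=-3, -5-2=-7
a = -2: -2--5=3, -2--2=0, -2-2=-4
a = 2: 2--5=7, 2--2=4, 2-2=0
Collecting distinct values (and noting 0 appears from a-a):
A - A = {-7, -4, -3, 0, 3, 4, 7}
|A - A| = 7

A - A = {-7, -4, -3, 0, 3, 4, 7}
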